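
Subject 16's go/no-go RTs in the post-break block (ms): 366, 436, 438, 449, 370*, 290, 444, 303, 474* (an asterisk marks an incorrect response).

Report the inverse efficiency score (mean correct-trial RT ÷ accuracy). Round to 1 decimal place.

Correct trials (n=7): 366, 436, 438, 449, 290, 444, 303
Mean correct RT = 2726/7 = 389.4286 ms
Proportion correct = 7/9
IES = 389.4286 / (7/9) = 500.694 ms

500.7 ms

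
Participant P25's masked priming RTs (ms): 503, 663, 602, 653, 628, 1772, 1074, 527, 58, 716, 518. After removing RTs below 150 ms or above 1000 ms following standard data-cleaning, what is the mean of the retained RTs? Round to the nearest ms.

601 ms

Excluded: 58, 1074, 1772
Retained (n=8): Σ = 4810
Mean = 4810/8 = 601.2500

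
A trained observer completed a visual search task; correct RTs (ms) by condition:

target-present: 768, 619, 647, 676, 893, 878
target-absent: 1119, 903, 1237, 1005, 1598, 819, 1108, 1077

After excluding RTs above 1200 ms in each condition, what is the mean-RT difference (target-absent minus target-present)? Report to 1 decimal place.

target-absent: exclude 1237, 1598
M(target-present) = 4481/6 = 746.833
M(target-absent) = 6031/6 = 1005.167
Difference = 1005.167 − 746.833 = 258.333 ms

258.3 ms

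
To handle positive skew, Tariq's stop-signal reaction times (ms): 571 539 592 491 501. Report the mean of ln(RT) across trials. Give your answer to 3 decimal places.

6.287

ln(RT): 6.3474, 6.2897, 6.3835, 6.1964, 6.2166
Σ ln(RT) = 31.4337
Mean = 31.4337/5 = 6.28673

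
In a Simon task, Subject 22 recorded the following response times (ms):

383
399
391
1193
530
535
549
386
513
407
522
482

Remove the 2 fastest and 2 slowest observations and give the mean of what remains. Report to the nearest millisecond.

472 ms

Sorted: 383, 386, 391, 399, 407, 482, 513, 522, 530, 535, 549, 1193
Drop lowest 2 (383, 386) and highest 2 (549, 1193)
Remaining (n=8): Σ = 3779, mean = 3779/8 = 472.375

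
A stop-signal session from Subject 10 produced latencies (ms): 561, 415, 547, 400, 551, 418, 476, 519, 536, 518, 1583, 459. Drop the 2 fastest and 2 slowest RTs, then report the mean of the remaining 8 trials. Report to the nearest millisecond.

Sorted: 400, 415, 418, 459, 476, 518, 519, 536, 547, 551, 561, 1583
Drop lowest 2 (400, 415) and highest 2 (561, 1583)
Remaining (n=8): Σ = 4024, mean = 4024/8 = 503.000

503 ms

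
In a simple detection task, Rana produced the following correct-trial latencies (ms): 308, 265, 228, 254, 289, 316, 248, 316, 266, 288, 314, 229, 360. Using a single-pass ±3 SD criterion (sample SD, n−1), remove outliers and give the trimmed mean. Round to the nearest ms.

283 ms

n = 13, ΣRT = 3681, M = 283.154
Σ(x−M)² = 18373.69; s = √(18373.69/12) = 39.130
Cutoffs: 283.154 ± 3·39.130 → [165.8, 400.5]
No RTs fall outside the cutoffs; all 13 retained. Mean = 3681/13 = 283.154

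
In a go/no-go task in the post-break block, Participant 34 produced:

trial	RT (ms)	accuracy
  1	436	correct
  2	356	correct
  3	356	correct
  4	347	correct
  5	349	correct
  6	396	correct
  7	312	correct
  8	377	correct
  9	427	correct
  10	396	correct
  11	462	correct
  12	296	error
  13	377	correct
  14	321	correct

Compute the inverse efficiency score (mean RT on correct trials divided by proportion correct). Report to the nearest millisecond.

407 ms

Correct trials (n=13): 436, 356, 356, 347, 349, 396, 312, 377, 427, 396, 462, 377, 321
Mean correct RT = 4912/13 = 377.8462 ms
Proportion correct = 13/14
IES = 377.8462 / (13/14) = 406.911 ms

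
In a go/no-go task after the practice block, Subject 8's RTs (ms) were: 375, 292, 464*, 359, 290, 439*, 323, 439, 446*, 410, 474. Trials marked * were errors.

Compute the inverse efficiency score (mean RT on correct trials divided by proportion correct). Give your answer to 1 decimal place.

509.1 ms

Correct trials (n=8): 375, 292, 359, 290, 323, 439, 410, 474
Mean correct RT = 2962/8 = 370.2500 ms
Proportion correct = 8/11
IES = 370.2500 / (8/11) = 509.094 ms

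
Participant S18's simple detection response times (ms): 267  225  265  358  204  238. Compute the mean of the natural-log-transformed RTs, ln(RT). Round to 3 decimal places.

5.542

ln(RT): 5.5872, 5.4161, 5.5797, 5.8805, 5.3181, 5.4723
Σ ln(RT) = 33.2540
Mean = 33.2540/6 = 5.54233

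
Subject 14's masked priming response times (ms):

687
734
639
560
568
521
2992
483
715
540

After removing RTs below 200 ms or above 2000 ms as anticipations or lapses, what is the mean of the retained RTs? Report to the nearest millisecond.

605 ms

Excluded: 2992
Retained (n=9): Σ = 5447
Mean = 5447/9 = 605.2222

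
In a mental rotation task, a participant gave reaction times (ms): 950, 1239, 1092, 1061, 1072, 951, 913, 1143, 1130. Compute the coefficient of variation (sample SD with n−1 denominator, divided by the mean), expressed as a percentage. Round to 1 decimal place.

n = 9, Σ = 9551, M = 1061.2222
Σ(x−M)² = 90575.556; s = √(90575.556/8) = 106.4046
CV = 106.4046 / 1061.2222 = 0.10027 = 10.027%

10.0%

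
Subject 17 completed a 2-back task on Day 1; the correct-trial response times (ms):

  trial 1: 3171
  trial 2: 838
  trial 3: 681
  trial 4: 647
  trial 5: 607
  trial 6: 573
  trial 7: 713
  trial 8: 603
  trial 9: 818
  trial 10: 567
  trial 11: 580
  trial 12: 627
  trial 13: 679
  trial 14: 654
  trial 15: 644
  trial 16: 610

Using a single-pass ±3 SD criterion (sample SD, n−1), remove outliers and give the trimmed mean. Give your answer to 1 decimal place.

n = 16, ΣRT = 13012, M = 813.250
Σ(x−M)² = 6022337.00; s = √(6022337.00/15) = 633.632
Cutoffs: 813.250 ± 3·633.632 → [-1087.6, 2714.1]
Outside: 3171 → excluded.
Retained (n=15): Σ = 9841, mean = 9841/15 = 656.067

656.1 ms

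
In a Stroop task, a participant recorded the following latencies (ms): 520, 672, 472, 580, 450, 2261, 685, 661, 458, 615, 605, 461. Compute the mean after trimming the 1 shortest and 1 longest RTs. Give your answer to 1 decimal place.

572.9 ms

Sorted: 450, 458, 461, 472, 520, 580, 605, 615, 661, 672, 685, 2261
Drop lowest 1 (450) and highest 1 (2261)
Remaining (n=10): Σ = 5729, mean = 5729/10 = 572.900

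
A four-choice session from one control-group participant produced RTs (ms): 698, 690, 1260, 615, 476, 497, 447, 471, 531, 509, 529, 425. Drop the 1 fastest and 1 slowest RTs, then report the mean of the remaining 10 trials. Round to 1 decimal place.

Sorted: 425, 447, 471, 476, 497, 509, 529, 531, 615, 690, 698, 1260
Drop lowest 1 (425) and highest 1 (1260)
Remaining (n=10): Σ = 5463, mean = 5463/10 = 546.300

546.3 ms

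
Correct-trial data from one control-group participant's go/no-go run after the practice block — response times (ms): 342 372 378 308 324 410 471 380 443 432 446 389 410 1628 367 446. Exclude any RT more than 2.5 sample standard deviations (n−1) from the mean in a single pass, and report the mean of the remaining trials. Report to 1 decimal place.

n = 16, ΣRT = 7546, M = 471.625
Σ(x−M)² = 1458729.75; s = √(1458729.75/15) = 311.847
Cutoffs: 471.625 ± 2.5·311.847 → [-308.0, 1251.2]
Outside: 1628 → excluded.
Retained (n=15): Σ = 5918, mean = 5918/15 = 394.533

394.5 ms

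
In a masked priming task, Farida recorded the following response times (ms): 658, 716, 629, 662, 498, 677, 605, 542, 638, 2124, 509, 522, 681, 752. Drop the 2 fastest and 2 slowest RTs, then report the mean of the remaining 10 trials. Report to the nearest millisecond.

Sorted: 498, 509, 522, 542, 605, 629, 638, 658, 662, 677, 681, 716, 752, 2124
Drop lowest 2 (498, 509) and highest 2 (752, 2124)
Remaining (n=10): Σ = 6330, mean = 6330/10 = 633.000

633 ms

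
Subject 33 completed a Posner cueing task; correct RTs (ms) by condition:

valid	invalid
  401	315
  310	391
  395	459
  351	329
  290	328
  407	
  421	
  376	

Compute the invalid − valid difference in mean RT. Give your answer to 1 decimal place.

M(valid) = 2951/8 = 368.875
M(invalid) = 1822/5 = 364.400
Difference = 364.400 − 368.875 = -4.475 ms

-4.5 ms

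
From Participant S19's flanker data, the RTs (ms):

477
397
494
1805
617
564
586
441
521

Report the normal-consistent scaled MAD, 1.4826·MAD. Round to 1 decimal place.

Sorted: 397, 441, 477, 494, 521, 564, 586, 617, 1805 → median = 521
|x − 521| sorted: 0, 27, 43, 44, 65, 80, 96, 124, 1284 → MAD = 65
Robust SD ≈ 1.4826 × 65 = 96.369

96.4 ms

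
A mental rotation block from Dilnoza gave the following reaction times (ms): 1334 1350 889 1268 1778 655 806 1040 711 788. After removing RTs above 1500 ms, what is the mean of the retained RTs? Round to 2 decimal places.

982.33 ms

Excluded: 1778
Retained (n=9): Σ = 8841
Mean = 8841/9 = 982.3333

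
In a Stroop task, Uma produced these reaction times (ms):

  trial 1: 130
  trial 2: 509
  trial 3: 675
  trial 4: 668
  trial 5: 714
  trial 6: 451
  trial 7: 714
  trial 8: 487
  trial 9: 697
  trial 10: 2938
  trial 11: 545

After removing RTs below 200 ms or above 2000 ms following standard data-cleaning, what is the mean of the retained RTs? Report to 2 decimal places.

606.67 ms

Excluded: 130, 2938
Retained (n=9): Σ = 5460
Mean = 5460/9 = 606.6667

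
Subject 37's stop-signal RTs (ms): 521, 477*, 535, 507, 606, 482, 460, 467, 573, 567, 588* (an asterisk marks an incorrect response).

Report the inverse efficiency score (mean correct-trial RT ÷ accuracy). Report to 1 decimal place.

640.7 ms

Correct trials (n=9): 521, 535, 507, 606, 482, 460, 467, 573, 567
Mean correct RT = 4718/9 = 524.2222 ms
Proportion correct = 9/11
IES = 524.2222 / (9/11) = 640.716 ms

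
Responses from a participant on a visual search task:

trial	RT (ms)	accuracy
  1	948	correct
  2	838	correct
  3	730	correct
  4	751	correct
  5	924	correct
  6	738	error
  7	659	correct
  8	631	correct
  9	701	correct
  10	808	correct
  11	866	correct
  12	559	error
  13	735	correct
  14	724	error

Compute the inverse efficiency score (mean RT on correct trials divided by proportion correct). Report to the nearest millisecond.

994 ms

Correct trials (n=11): 948, 838, 730, 751, 924, 659, 631, 701, 808, 866, 735
Mean correct RT = 8591/11 = 781.0000 ms
Proportion correct = 11/14
IES = 781.0000 / (11/14) = 994.000 ms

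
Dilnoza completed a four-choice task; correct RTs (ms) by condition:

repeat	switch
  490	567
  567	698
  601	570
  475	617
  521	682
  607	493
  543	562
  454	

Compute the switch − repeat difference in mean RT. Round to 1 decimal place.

66.2 ms

M(repeat) = 4258/8 = 532.250
M(switch) = 4189/7 = 598.429
Difference = 598.429 − 532.250 = 66.179 ms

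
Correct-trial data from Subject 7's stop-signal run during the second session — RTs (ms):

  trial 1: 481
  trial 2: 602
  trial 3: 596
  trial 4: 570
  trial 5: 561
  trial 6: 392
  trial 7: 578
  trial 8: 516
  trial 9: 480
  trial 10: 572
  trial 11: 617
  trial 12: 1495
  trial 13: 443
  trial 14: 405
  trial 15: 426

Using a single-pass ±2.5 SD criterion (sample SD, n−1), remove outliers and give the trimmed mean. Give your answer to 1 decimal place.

517.1 ms

n = 15, ΣRT = 8734, M = 582.267
Σ(x−M)² = 972136.93; s = √(972136.93/14) = 263.512
Cutoffs: 582.267 ± 2.5·263.512 → [-76.5, 1241.0]
Outside: 1495 → excluded.
Retained (n=14): Σ = 7239, mean = 7239/14 = 517.071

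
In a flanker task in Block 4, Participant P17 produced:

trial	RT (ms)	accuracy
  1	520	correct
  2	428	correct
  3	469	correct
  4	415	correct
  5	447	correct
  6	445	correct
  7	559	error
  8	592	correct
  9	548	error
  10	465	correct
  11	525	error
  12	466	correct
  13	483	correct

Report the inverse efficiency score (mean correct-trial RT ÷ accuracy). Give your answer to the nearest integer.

Correct trials (n=10): 520, 428, 469, 415, 447, 445, 592, 465, 466, 483
Mean correct RT = 4730/10 = 473.0000 ms
Proportion correct = 10/13
IES = 473.0000 / (10/13) = 614.900 ms

615 ms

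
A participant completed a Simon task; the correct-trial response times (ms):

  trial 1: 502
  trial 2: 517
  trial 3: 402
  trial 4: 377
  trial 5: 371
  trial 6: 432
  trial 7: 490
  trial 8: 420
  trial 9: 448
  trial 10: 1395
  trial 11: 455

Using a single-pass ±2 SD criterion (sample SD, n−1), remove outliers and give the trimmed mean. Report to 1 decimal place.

441.4 ms

n = 11, ΣRT = 5809, M = 528.091
Σ(x−M)² = 849864.91; s = √(849864.91/10) = 291.524
Cutoffs: 528.091 ± 2·291.524 → [-55.0, 1111.1]
Outside: 1395 → excluded.
Retained (n=10): Σ = 4414, mean = 4414/10 = 441.400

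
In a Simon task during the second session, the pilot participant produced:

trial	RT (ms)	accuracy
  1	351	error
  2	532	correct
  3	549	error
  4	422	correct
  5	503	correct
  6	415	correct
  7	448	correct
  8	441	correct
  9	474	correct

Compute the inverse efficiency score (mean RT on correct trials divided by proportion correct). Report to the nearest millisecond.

594 ms

Correct trials (n=7): 532, 422, 503, 415, 448, 441, 474
Mean correct RT = 3235/7 = 462.1429 ms
Proportion correct = 7/9
IES = 462.1429 / (7/9) = 594.184 ms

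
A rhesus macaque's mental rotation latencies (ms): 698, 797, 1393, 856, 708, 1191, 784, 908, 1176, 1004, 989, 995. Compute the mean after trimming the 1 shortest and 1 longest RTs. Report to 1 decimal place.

Sorted: 698, 708, 784, 797, 856, 908, 989, 995, 1004, 1176, 1191, 1393
Drop lowest 1 (698) and highest 1 (1393)
Remaining (n=10): Σ = 9408, mean = 9408/10 = 940.800

940.8 ms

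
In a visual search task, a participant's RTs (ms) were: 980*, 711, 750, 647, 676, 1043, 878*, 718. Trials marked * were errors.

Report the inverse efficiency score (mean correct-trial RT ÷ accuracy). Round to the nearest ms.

1010 ms

Correct trials (n=6): 711, 750, 647, 676, 1043, 718
Mean correct RT = 4545/6 = 757.5000 ms
Proportion correct = 6/8
IES = 757.5000 / (6/8) = 1010.000 ms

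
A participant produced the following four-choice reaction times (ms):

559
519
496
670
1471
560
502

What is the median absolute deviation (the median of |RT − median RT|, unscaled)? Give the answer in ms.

57 ms

Sorted: 496, 502, 519, 559, 560, 670, 1471 → median = 559
|x − 559|: 0, 40, 63, 111, 912, 1, 57
Sorted deviations: 0, 1, 40, 57, 63, 111, 912 → MAD = 57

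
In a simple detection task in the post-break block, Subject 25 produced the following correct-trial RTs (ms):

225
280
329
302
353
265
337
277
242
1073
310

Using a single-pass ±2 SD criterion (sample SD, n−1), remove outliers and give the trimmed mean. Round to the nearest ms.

n = 11, ΣRT = 3993, M = 363.000
Σ(x−M)² = 570136.00; s = √(570136.00/10) = 238.775
Cutoffs: 363.000 ± 2·238.775 → [-114.6, 840.6]
Outside: 1073 → excluded.
Retained (n=10): Σ = 2920, mean = 2920/10 = 292.000

292 ms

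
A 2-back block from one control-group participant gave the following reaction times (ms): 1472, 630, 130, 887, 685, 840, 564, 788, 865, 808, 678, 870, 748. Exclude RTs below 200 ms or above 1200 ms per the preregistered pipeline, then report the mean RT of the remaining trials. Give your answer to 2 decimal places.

Excluded: 130, 1472
Retained (n=11): Σ = 8363
Mean = 8363/11 = 760.2727

760.27 ms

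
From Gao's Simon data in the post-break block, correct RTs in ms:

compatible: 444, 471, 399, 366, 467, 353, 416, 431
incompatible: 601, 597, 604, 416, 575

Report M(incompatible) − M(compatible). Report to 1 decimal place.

140.2 ms

M(compatible) = 3347/8 = 418.375
M(incompatible) = 2793/5 = 558.600
Difference = 558.600 − 418.375 = 140.225 ms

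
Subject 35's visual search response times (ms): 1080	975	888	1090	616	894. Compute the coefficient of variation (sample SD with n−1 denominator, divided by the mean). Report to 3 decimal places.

n = 6, Σ = 5543, M = 923.8333
Σ(x−M)² = 151552.833; s = √(151552.833/5) = 174.0993
CV = 174.0993 / 923.8333 = 0.18845

0.188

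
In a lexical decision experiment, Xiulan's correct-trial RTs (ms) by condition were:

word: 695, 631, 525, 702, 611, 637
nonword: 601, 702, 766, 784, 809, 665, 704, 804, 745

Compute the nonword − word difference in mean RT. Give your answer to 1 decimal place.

97.6 ms

M(word) = 3801/6 = 633.500
M(nonword) = 6580/9 = 731.111
Difference = 731.111 − 633.500 = 97.611 ms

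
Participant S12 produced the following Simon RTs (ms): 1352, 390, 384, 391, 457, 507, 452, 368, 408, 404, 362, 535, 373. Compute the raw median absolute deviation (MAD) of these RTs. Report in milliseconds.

Sorted: 362, 368, 373, 384, 390, 391, 404, 408, 452, 457, 507, 535, 1352 → median = 404
|x − 404|: 948, 14, 20, 13, 53, 103, 48, 36, 4, 0, 42, 131, 31
Sorted deviations: 0, 4, 13, 14, 20, 31, 36, 42, 48, 53, 103, 131, 948 → MAD = 36

36 ms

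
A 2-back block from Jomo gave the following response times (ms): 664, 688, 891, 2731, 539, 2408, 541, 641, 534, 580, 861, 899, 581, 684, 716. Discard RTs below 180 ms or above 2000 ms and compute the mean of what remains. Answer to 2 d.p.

678.38 ms

Excluded: 2408, 2731
Retained (n=13): Σ = 8819
Mean = 8819/13 = 678.3846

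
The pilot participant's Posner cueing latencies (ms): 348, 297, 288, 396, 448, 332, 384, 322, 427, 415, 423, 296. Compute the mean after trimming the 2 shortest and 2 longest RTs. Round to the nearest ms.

Sorted: 288, 296, 297, 322, 332, 348, 384, 396, 415, 423, 427, 448
Drop lowest 2 (288, 296) and highest 2 (427, 448)
Remaining (n=8): Σ = 2917, mean = 2917/8 = 364.625

365 ms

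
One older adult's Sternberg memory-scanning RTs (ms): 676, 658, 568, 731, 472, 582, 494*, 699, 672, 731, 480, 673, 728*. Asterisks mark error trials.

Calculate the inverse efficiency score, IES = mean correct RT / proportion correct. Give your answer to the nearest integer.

Correct trials (n=11): 676, 658, 568, 731, 472, 582, 699, 672, 731, 480, 673
Mean correct RT = 6942/11 = 631.0909 ms
Proportion correct = 11/13
IES = 631.0909 / (11/13) = 745.835 ms

746 ms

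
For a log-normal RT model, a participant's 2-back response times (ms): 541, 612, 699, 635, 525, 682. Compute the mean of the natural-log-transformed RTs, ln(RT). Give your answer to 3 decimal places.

ln(RT): 6.2934, 6.4167, 6.5497, 6.4536, 6.2634, 6.5250
Σ ln(RT) = 38.5019
Mean = 38.5019/6 = 6.41698

6.417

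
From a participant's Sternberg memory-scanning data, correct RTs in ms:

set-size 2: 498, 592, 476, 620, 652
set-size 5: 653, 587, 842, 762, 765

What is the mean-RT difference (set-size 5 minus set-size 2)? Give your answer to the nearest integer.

154 ms

M(set-size 2) = 2838/5 = 567.600
M(set-size 5) = 3609/5 = 721.800
Difference = 721.800 − 567.600 = 154.200 ms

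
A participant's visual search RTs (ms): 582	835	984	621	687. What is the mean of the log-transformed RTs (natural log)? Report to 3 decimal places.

ln(RT): 6.3665, 6.7274, 6.8916, 6.4313, 6.5323
Σ ln(RT) = 32.9492
Mean = 32.9492/5 = 6.58984

6.590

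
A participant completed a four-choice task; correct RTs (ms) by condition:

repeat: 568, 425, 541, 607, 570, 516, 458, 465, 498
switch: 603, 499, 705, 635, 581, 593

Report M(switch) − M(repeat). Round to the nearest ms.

86 ms

M(repeat) = 4648/9 = 516.444
M(switch) = 3616/6 = 602.667
Difference = 602.667 − 516.444 = 86.222 ms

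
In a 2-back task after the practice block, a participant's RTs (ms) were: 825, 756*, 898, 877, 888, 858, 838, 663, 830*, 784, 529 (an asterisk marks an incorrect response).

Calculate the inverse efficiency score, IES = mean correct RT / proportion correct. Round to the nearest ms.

Correct trials (n=9): 825, 898, 877, 888, 858, 838, 663, 784, 529
Mean correct RT = 7160/9 = 795.5556 ms
Proportion correct = 9/11
IES = 795.5556 / (9/11) = 972.346 ms

972 ms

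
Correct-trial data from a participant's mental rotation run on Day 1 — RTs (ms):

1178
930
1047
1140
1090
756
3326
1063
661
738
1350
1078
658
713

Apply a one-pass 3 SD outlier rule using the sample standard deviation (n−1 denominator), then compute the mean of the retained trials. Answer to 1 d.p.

n = 14, ΣRT = 15728, M = 1123.429
Σ(x−M)² = 5838471.43; s = √(5838471.43/13) = 670.159
Cutoffs: 1123.429 ± 3·670.159 → [-887.0, 3133.9]
Outside: 3326 → excluded.
Retained (n=13): Σ = 12402, mean = 12402/13 = 954.000

954.0 ms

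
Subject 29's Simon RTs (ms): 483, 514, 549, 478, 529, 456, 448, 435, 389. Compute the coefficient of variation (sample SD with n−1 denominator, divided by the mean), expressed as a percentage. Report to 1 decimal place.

n = 9, Σ = 4281, M = 475.6667
Σ(x−M)² = 20068.000; s = √(20068.000/8) = 50.0849
CV = 50.0849 / 475.6667 = 0.10529 = 10.529%

10.5%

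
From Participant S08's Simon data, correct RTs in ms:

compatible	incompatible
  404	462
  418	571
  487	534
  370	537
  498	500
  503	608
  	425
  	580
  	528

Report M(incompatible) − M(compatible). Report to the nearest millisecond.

81 ms

M(compatible) = 2680/6 = 446.667
M(incompatible) = 4745/9 = 527.222
Difference = 527.222 − 446.667 = 80.556 ms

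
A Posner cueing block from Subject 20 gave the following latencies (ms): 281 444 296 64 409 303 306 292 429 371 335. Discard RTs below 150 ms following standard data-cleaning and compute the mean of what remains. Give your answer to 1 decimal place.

346.6 ms

Excluded: 64
Retained (n=10): Σ = 3466
Mean = 3466/10 = 346.6000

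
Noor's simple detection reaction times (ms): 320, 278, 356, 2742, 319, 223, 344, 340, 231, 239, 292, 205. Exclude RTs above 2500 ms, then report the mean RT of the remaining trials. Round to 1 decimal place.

286.1 ms

Excluded: 2742
Retained (n=11): Σ = 3147
Mean = 3147/11 = 286.0909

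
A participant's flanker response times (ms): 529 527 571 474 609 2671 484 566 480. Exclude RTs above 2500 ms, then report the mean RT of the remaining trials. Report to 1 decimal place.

530.0 ms

Excluded: 2671
Retained (n=8): Σ = 4240
Mean = 4240/8 = 530.0000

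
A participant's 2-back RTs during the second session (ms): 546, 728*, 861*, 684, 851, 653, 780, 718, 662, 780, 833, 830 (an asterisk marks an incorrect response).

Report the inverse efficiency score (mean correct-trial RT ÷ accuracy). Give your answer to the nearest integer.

Correct trials (n=10): 546, 684, 851, 653, 780, 718, 662, 780, 833, 830
Mean correct RT = 7337/10 = 733.7000 ms
Proportion correct = 10/12
IES = 733.7000 / (10/12) = 880.440 ms

880 ms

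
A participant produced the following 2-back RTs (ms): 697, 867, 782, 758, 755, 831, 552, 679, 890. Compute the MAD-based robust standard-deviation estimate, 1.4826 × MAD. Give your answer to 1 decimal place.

108.2 ms

Sorted: 552, 679, 697, 755, 758, 782, 831, 867, 890 → median = 758
|x − 758| sorted: 0, 3, 24, 61, 73, 79, 109, 132, 206 → MAD = 73
Robust SD ≈ 1.4826 × 73 = 108.230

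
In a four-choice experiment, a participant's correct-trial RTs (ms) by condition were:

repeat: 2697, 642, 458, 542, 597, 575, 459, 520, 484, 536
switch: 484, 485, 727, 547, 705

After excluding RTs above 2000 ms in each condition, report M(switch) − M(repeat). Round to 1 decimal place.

repeat: exclude 2697
M(repeat) = 4813/9 = 534.778
M(switch) = 2948/5 = 589.600
Difference = 589.600 − 534.778 = 54.822 ms

54.8 ms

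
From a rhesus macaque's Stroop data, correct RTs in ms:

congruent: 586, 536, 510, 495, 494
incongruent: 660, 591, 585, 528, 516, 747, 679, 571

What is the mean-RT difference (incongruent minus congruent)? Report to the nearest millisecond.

85 ms

M(congruent) = 2621/5 = 524.200
M(incongruent) = 4877/8 = 609.625
Difference = 609.625 − 524.200 = 85.425 ms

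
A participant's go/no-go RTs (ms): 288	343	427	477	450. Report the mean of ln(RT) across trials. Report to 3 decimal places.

5.967

ln(RT): 5.6630, 5.8377, 6.0568, 6.1675, 6.1092
Σ ln(RT) = 29.8342
Mean = 29.8342/5 = 5.96685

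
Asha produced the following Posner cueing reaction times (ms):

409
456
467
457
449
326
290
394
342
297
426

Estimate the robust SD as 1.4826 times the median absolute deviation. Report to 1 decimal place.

71.2 ms

Sorted: 290, 297, 326, 342, 394, 409, 426, 449, 456, 457, 467 → median = 409
|x − 409| sorted: 0, 15, 17, 40, 47, 48, 58, 67, 83, 112, 119 → MAD = 48
Robust SD ≈ 1.4826 × 48 = 71.165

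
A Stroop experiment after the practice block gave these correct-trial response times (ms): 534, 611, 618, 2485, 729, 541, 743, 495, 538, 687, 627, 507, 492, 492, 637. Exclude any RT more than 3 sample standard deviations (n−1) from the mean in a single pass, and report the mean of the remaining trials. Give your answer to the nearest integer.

589 ms

n = 15, ΣRT = 10736, M = 715.733
Σ(x−M)² = 3454196.93; s = √(3454196.93/14) = 496.718
Cutoffs: 715.733 ± 3·496.718 → [-774.4, 2205.9]
Outside: 2485 → excluded.
Retained (n=14): Σ = 8251, mean = 8251/14 = 589.357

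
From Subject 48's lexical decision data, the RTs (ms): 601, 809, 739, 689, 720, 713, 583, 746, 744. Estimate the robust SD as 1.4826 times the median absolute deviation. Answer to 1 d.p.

38.5 ms

Sorted: 583, 601, 689, 713, 720, 739, 744, 746, 809 → median = 720
|x − 720| sorted: 0, 7, 19, 24, 26, 31, 89, 119, 137 → MAD = 26
Robust SD ≈ 1.4826 × 26 = 38.548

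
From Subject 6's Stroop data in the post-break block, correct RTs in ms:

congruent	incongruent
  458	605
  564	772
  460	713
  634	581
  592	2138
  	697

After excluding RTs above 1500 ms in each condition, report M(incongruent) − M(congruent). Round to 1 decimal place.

incongruent: exclude 2138
M(congruent) = 2708/5 = 541.600
M(incongruent) = 3368/5 = 673.600
Difference = 673.600 − 541.600 = 132.000 ms

132.0 ms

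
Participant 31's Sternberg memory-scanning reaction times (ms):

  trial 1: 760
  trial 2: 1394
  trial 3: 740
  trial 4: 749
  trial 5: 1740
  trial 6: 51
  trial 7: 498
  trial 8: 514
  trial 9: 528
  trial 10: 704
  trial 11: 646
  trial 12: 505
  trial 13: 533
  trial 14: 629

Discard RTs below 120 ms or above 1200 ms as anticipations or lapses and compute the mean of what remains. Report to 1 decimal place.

618.7 ms

Excluded: 51, 1394, 1740
Retained (n=11): Σ = 6806
Mean = 6806/11 = 618.7273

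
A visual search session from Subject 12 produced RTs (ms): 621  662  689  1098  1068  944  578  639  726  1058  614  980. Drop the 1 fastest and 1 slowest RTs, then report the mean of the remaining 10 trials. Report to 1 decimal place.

Sorted: 578, 614, 621, 639, 662, 689, 726, 944, 980, 1058, 1068, 1098
Drop lowest 1 (578) and highest 1 (1098)
Remaining (n=10): Σ = 8001, mean = 8001/10 = 800.100

800.1 ms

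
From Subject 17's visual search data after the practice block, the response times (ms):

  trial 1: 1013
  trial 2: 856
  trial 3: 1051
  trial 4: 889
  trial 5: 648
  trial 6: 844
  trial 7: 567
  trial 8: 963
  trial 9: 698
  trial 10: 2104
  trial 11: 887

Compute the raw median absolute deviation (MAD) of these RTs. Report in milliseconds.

Sorted: 567, 648, 698, 844, 856, 887, 889, 963, 1013, 1051, 2104 → median = 887
|x − 887|: 126, 31, 164, 2, 239, 43, 320, 76, 189, 1217, 0
Sorted deviations: 0, 2, 31, 43, 76, 126, 164, 189, 239, 320, 1217 → MAD = 126

126 ms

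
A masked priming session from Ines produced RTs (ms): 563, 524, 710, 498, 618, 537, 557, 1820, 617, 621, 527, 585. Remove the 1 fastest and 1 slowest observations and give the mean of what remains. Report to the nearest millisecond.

Sorted: 498, 524, 527, 537, 557, 563, 585, 617, 618, 621, 710, 1820
Drop lowest 1 (498) and highest 1 (1820)
Remaining (n=10): Σ = 5859, mean = 5859/10 = 585.900

586 ms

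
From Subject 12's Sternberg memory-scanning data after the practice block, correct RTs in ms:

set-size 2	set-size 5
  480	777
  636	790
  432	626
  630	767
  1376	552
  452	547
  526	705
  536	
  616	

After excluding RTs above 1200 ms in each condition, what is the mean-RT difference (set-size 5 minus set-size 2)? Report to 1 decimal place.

142.1 ms

set-size 2: exclude 1376
M(set-size 2) = 4308/8 = 538.500
M(set-size 5) = 4764/7 = 680.571
Difference = 680.571 − 538.500 = 142.071 ms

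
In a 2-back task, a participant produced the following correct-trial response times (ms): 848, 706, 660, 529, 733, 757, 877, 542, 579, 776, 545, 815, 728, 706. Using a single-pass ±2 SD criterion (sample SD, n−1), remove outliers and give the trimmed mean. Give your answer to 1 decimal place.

700.1 ms

n = 14, ΣRT = 9801, M = 700.071
Σ(x−M)² = 171898.93; s = √(171898.93/13) = 114.991
Cutoffs: 700.071 ± 2·114.991 → [470.1, 930.1]
No RTs fall outside the cutoffs; all 14 retained. Mean = 9801/14 = 700.071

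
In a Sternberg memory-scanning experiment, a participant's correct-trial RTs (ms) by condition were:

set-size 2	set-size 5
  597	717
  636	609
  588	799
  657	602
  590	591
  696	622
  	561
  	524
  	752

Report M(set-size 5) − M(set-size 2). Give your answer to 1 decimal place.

14.6 ms

M(set-size 2) = 3764/6 = 627.333
M(set-size 5) = 5777/9 = 641.889
Difference = 641.889 − 627.333 = 14.556 ms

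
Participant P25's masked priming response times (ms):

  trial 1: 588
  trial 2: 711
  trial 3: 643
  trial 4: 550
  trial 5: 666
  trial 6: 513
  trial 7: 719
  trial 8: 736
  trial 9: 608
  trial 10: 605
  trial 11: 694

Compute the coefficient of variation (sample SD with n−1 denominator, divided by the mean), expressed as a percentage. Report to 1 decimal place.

n = 11, Σ = 7033, M = 639.3636
Σ(x−M)² = 53276.545; s = √(53276.545/10) = 72.9908
CV = 72.9908 / 639.3636 = 0.11416 = 11.416%

11.4%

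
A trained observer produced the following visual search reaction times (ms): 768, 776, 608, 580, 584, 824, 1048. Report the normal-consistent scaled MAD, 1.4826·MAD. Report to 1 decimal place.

237.2 ms

Sorted: 580, 584, 608, 768, 776, 824, 1048 → median = 768
|x − 768| sorted: 0, 8, 56, 160, 184, 188, 280 → MAD = 160
Robust SD ≈ 1.4826 × 160 = 237.216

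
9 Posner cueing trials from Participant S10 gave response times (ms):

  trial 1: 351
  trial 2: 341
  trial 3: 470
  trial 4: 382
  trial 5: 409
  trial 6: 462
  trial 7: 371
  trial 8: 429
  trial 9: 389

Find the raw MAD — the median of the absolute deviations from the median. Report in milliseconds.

38 ms

Sorted: 341, 351, 371, 382, 389, 409, 429, 462, 470 → median = 389
|x − 389|: 38, 48, 81, 7, 20, 73, 18, 40, 0
Sorted deviations: 0, 7, 18, 20, 38, 40, 48, 73, 81 → MAD = 38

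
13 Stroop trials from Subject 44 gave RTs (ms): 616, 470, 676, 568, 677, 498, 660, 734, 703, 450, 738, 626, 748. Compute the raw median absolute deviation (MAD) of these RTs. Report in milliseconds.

74 ms

Sorted: 450, 470, 498, 568, 616, 626, 660, 676, 677, 703, 734, 738, 748 → median = 660
|x − 660|: 44, 190, 16, 92, 17, 162, 0, 74, 43, 210, 78, 34, 88
Sorted deviations: 0, 16, 17, 34, 43, 44, 74, 78, 88, 92, 162, 190, 210 → MAD = 74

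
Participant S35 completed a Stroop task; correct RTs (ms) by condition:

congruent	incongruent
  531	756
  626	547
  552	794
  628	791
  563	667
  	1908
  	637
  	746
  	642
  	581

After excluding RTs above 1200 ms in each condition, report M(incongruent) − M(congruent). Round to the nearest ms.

105 ms

incongruent: exclude 1908
M(congruent) = 2900/5 = 580.000
M(incongruent) = 6161/9 = 684.556
Difference = 684.556 − 580.000 = 104.556 ms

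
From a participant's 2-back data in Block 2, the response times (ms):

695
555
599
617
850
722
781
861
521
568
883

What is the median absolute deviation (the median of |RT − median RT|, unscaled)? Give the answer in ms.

127 ms

Sorted: 521, 555, 568, 599, 617, 695, 722, 781, 850, 861, 883 → median = 695
|x − 695|: 0, 140, 96, 78, 155, 27, 86, 166, 174, 127, 188
Sorted deviations: 0, 27, 78, 86, 96, 127, 140, 155, 166, 174, 188 → MAD = 127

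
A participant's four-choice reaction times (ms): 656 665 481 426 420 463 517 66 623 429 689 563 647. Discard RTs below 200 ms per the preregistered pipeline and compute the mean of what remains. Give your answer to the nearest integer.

548 ms

Excluded: 66
Retained (n=12): Σ = 6579
Mean = 6579/12 = 548.2500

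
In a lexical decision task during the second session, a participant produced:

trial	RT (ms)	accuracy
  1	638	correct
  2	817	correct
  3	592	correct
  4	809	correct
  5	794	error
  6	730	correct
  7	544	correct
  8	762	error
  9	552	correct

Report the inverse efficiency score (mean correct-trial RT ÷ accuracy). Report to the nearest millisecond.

Correct trials (n=7): 638, 817, 592, 809, 730, 544, 552
Mean correct RT = 4682/7 = 668.8571 ms
Proportion correct = 7/9
IES = 668.8571 / (7/9) = 859.959 ms

860 ms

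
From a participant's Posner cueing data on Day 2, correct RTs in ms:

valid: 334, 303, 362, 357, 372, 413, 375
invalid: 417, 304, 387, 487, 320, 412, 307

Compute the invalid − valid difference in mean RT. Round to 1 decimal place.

16.9 ms

M(valid) = 2516/7 = 359.429
M(invalid) = 2634/7 = 376.286
Difference = 376.286 − 359.429 = 16.857 ms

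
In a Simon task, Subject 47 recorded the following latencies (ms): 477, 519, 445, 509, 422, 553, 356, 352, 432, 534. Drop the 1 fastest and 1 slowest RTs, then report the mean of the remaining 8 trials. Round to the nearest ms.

Sorted: 352, 356, 422, 432, 445, 477, 509, 519, 534, 553
Drop lowest 1 (352) and highest 1 (553)
Remaining (n=8): Σ = 3694, mean = 3694/8 = 461.750

462 ms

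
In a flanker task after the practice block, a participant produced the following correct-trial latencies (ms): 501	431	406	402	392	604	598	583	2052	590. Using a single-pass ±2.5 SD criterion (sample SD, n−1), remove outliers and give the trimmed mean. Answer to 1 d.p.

n = 10, ΣRT = 6559, M = 655.900
Σ(x−M)² = 2235930.90; s = √(2235930.90/9) = 498.434
Cutoffs: 655.900 ± 2.5·498.434 → [-590.2, 1902.0]
Outside: 2052 → excluded.
Retained (n=9): Σ = 4507, mean = 4507/9 = 500.778

500.8 ms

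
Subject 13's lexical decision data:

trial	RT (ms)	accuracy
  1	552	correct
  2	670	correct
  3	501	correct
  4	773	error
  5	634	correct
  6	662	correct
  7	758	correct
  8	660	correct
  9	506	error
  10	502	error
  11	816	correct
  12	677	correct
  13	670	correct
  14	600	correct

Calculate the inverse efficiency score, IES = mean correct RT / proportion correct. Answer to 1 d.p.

833.1 ms

Correct trials (n=11): 552, 670, 501, 634, 662, 758, 660, 816, 677, 670, 600
Mean correct RT = 7200/11 = 654.5455 ms
Proportion correct = 11/14
IES = 654.5455 / (11/14) = 833.058 ms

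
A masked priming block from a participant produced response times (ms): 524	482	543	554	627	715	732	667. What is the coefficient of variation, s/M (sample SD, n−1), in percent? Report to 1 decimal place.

15.4%

n = 8, Σ = 4844, M = 605.5000
Σ(x−M)² = 60690.000; s = √(60690.000/7) = 93.1128
CV = 93.1128 / 605.5000 = 0.15378 = 15.378%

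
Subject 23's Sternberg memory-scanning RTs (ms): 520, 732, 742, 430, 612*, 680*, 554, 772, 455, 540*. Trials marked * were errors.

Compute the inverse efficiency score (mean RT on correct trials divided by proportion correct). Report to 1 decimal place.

Correct trials (n=7): 520, 732, 742, 430, 554, 772, 455
Mean correct RT = 4205/7 = 600.7143 ms
Proportion correct = 7/10
IES = 600.7143 / (7/10) = 858.163 ms

858.2 ms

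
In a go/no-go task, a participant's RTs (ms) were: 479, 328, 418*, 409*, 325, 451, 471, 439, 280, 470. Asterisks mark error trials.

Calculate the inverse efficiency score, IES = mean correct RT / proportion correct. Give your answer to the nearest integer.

507 ms

Correct trials (n=8): 479, 328, 325, 451, 471, 439, 280, 470
Mean correct RT = 3243/8 = 405.3750 ms
Proportion correct = 8/10
IES = 405.3750 / (8/10) = 506.719 ms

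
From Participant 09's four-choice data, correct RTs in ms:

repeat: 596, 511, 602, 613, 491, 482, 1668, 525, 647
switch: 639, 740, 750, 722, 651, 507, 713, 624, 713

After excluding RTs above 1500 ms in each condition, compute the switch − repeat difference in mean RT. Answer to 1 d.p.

114.8 ms

repeat: exclude 1668
M(repeat) = 4467/8 = 558.375
M(switch) = 6059/9 = 673.222
Difference = 673.222 − 558.375 = 114.847 ms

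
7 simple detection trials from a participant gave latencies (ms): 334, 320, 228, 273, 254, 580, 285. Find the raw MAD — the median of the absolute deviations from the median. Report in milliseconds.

Sorted: 228, 254, 273, 285, 320, 334, 580 → median = 285
|x − 285|: 49, 35, 57, 12, 31, 295, 0
Sorted deviations: 0, 12, 31, 35, 49, 57, 295 → MAD = 35

35 ms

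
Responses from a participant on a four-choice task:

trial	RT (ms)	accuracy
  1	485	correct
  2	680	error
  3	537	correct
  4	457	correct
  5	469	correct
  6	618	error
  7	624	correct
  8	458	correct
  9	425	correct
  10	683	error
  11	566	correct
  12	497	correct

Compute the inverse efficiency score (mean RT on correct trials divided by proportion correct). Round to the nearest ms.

Correct trials (n=9): 485, 537, 457, 469, 624, 458, 425, 566, 497
Mean correct RT = 4518/9 = 502.0000 ms
Proportion correct = 9/12
IES = 502.0000 / (9/12) = 669.333 ms

669 ms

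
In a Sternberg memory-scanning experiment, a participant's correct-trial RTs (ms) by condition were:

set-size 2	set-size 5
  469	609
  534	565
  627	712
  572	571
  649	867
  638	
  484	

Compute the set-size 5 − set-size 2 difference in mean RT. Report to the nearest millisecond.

M(set-size 2) = 3973/7 = 567.571
M(set-size 5) = 3324/5 = 664.800
Difference = 664.800 − 567.571 = 97.229 ms

97 ms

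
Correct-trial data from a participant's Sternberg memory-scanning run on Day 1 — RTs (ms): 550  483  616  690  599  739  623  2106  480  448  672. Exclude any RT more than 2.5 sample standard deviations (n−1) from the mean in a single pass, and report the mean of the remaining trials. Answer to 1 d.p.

n = 11, ΣRT = 8006, M = 727.818
Σ(x−M)² = 2175407.64; s = √(2175407.64/10) = 466.413
Cutoffs: 727.818 ± 2.5·466.413 → [-438.2, 1893.8]
Outside: 2106 → excluded.
Retained (n=10): Σ = 5900, mean = 5900/10 = 590.000

590.0 ms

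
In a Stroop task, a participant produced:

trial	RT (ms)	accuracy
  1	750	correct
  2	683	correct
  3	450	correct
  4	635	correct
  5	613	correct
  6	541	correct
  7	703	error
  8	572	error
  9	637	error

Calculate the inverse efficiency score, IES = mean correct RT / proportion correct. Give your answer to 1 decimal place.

918.0 ms

Correct trials (n=6): 750, 683, 450, 635, 613, 541
Mean correct RT = 3672/6 = 612.0000 ms
Proportion correct = 6/9
IES = 612.0000 / (6/9) = 918.000 ms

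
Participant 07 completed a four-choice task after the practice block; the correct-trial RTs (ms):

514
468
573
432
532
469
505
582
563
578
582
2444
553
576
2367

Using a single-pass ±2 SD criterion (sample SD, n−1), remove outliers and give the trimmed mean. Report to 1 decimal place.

n = 15, ΣRT = 11738, M = 782.533
Σ(x−M)² = 6112717.73; s = √(6112717.73/14) = 660.774
Cutoffs: 782.533 ± 2·660.774 → [-539.0, 2104.1]
Outside: 2367, 2444 → excluded.
Retained (n=13): Σ = 6927, mean = 6927/13 = 532.846

532.8 ms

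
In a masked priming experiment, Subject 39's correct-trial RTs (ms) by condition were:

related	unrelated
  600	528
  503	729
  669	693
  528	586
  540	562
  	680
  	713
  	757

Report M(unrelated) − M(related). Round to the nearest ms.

M(related) = 2840/5 = 568.000
M(unrelated) = 5248/8 = 656.000
Difference = 656.000 − 568.000 = 88.000 ms

88 ms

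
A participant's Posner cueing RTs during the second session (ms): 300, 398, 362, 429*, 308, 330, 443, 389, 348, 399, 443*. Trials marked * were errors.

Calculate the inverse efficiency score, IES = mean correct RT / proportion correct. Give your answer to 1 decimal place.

445.0 ms

Correct trials (n=9): 300, 398, 362, 308, 330, 443, 389, 348, 399
Mean correct RT = 3277/9 = 364.1111 ms
Proportion correct = 9/11
IES = 364.1111 / (9/11) = 445.025 ms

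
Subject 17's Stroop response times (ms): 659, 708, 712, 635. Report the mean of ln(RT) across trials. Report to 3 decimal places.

ln(RT): 6.4907, 6.5624, 6.5681, 6.4536
Σ ln(RT) = 26.0749
Mean = 26.0749/4 = 6.51872

6.519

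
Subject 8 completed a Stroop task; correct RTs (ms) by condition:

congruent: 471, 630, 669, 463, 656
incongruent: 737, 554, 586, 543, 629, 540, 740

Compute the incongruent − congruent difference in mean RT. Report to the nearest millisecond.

41 ms

M(congruent) = 2889/5 = 577.800
M(incongruent) = 4329/7 = 618.429
Difference = 618.429 − 577.800 = 40.629 ms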